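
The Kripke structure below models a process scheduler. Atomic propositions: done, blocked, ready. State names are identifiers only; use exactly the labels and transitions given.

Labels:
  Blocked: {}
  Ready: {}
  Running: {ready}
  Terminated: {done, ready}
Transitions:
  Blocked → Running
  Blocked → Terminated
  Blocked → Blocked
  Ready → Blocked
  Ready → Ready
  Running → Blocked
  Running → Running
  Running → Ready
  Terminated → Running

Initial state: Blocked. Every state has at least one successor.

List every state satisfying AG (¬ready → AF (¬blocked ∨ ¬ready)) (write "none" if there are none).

States satisfying ¬ready → AF (¬blocked ∨ ¬ready): {Blocked, Ready, Running, Terminated}.
States satisfying AG (¬ready → AF (¬blocked ∨ ¬ready)): {Blocked, Ready, Running, Terminated}.

{Blocked, Ready, Running, Terminated}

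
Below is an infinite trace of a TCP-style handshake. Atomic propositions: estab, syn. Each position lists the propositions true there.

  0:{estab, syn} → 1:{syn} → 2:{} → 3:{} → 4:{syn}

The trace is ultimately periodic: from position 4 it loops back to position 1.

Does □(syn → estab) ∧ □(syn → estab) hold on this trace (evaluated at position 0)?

No

syn → estab must hold at every position from 0 onward. It fails at position 1, so □(syn → estab) is false.
Positions where syn holds: 0, 1, 4.
Check estab at each: 0→ok, 1→fails, 4→fails.
syn → estab must hold at every position from 0 onward. It fails at position 1, so □(syn → estab) is false.
Positions where syn holds: 0, 1, 4.
Check estab at each: 0→ok, 1→fails, 4→fails.
At position 0: □(syn → estab) is false; □(syn → estab) is false; so □(syn → estab) ∧ □(syn → estab) is false.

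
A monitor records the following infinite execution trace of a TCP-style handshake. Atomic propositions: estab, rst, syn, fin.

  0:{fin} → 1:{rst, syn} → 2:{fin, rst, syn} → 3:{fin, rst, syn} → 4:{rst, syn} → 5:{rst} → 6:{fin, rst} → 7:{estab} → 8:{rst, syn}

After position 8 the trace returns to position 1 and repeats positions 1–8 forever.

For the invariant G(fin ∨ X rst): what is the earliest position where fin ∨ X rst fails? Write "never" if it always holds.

never

fin ∨ X rst holds at every position 0..8, and those are all the positions the trace ever visits, so the invariant G(fin ∨ X rst) is never violated.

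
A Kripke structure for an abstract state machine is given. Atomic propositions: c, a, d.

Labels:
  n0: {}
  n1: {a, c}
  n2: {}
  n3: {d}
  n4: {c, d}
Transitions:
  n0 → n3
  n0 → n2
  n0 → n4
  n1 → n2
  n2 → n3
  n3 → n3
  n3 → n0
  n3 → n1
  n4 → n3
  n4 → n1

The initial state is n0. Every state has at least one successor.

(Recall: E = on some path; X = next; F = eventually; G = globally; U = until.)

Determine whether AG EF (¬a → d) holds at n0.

Yes

States satisfying EF (¬a → d): {n0, n1, n2, n3, n4}.
States satisfying AG EF (¬a → d): {n0, n1, n2, n3, n4}.
Every state reachable from n0 satisfies EF (¬a → d).
n0 ∈ Sat(AG EF (¬a → d)).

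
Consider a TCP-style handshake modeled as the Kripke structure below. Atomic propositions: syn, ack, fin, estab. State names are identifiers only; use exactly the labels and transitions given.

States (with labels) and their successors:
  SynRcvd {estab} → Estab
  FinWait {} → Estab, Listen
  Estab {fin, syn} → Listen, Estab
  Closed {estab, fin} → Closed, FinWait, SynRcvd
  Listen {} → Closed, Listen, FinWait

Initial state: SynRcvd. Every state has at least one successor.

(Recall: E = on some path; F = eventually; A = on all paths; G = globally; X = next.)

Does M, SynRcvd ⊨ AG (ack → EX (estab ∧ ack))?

States satisfying ack → EX (estab ∧ ack): {SynRcvd, FinWait, Estab, Closed, Listen}.
States satisfying AG (ack → EX (estab ∧ ack)): {SynRcvd, FinWait, Estab, Closed, Listen}.
Every state reachable from SynRcvd satisfies ack → EX (estab ∧ ack).
SynRcvd ∈ Sat(AG (ack → EX (estab ∧ ack))).

Holds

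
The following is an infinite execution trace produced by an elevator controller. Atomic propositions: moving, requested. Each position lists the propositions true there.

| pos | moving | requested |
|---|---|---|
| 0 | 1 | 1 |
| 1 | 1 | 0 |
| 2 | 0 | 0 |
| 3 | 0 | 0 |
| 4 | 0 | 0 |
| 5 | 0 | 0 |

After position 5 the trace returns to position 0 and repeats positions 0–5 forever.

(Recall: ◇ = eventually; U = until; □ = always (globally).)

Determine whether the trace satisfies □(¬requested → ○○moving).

¬requested → ○○moving must hold at every position from 0 onward. It fails at position 1, so □(¬requested → ○○moving) is false.
Positions where ¬requested holds: 1, 2, 3, 4, 5.
Check ○○moving at each: 1→fails, 2→fails, 3→fails, 4→ok, 5→ok.

Does not hold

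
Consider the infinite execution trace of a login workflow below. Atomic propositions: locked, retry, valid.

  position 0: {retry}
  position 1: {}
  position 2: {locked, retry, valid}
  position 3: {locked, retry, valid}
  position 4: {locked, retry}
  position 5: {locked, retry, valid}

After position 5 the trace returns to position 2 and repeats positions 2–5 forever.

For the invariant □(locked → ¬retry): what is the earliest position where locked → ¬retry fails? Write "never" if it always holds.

Check locked → ¬retry at each position in order: 0 ✓, 1 ✓.
At position 2 the labels are {locked, retry, valid}, so locked → ¬retry is false there. This is the first violation.

2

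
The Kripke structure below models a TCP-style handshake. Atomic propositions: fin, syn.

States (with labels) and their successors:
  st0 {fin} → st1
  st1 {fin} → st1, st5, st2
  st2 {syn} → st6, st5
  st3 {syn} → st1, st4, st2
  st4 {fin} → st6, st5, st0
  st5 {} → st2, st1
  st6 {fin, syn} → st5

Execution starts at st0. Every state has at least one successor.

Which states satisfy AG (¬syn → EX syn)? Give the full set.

States satisfying ¬syn → EX syn: {st1, st2, st3, st4, st5, st6}.
States satisfying AG (¬syn → EX syn): {st1, st2, st5, st6}.

{st1, st2, st5, st6}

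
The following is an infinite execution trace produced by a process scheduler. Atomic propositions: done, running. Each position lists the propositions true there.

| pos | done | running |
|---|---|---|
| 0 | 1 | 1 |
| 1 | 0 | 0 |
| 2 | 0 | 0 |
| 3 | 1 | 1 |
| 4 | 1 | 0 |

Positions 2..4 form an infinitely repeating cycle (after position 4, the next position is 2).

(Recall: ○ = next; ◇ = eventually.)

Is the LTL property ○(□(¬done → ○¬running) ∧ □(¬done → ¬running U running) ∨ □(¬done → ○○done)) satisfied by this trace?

The position after 0 is 1; □(¬done → ○¬running) ∧ □(¬done → ¬running U running) ∨ □(¬done → ○○done) is true there.

Yes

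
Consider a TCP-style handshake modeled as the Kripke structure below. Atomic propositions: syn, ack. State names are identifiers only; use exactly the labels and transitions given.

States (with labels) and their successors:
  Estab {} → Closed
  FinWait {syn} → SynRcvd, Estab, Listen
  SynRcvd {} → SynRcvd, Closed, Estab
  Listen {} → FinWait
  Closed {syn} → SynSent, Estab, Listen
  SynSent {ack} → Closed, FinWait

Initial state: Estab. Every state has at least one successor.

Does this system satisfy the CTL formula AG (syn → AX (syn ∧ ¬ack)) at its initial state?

States satisfying syn → AX (syn ∧ ¬ack): {Estab, SynRcvd, Listen, SynSent}.
States satisfying AG (syn → AX (syn ∧ ¬ack)): ∅.
Closed is reachable from Estab and violates syn → AX (syn ∧ ¬ack), so AG fails at Estab.
Estab ∉ Sat(AG (syn → AX (syn ∧ ¬ack))).

No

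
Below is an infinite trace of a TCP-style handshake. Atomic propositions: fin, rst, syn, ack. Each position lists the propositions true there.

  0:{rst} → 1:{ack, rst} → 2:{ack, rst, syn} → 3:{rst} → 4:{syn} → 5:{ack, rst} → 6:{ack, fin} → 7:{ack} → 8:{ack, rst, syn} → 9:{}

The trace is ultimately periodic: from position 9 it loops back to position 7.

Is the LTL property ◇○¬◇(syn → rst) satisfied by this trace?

No

○¬◇(syn → rst) is false at every position 0..9, so it never becomes true and ◇○¬◇(syn → rst) fails.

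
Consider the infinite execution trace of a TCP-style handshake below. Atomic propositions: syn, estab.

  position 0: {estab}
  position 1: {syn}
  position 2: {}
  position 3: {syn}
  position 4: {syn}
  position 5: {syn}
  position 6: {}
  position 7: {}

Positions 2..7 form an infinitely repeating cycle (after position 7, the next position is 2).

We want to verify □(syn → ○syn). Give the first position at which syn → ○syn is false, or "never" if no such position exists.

1

Check syn → ○syn at each position in order: 0 ✓.
At position 1 the labels are {syn} and the next position 2 has {}, so syn → ○syn is false there. This is the first violation.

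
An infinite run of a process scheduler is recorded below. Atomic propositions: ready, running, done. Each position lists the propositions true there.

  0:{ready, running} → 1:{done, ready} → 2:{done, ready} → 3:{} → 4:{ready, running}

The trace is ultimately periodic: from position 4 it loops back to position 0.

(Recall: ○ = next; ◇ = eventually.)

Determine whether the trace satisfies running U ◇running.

Walking from position 0: ◇running first holds at position 0, and running holds at every earlier position along the way, so running U ◇running holds.

Holds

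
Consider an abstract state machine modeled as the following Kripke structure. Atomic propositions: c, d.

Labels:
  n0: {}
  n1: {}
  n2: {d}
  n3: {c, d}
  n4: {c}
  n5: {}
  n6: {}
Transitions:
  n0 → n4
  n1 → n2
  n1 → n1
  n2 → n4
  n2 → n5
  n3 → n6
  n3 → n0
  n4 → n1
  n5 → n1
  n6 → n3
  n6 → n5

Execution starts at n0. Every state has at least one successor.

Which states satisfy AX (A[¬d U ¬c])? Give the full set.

States satisfying A[¬d U ¬c]: {n0, n1, n2, n4, n5, n6}.
States satisfying AX (A[¬d U ¬c]): {n0, n1, n2, n3, n4, n5}.

{n0, n1, n2, n3, n4, n5}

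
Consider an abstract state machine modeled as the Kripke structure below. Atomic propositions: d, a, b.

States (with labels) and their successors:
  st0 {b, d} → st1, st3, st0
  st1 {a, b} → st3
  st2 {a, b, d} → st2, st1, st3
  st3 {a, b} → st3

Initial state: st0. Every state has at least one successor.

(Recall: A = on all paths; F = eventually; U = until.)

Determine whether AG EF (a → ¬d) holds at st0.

Satisfied

States satisfying EF (a → ¬d): {st0, st1, st2, st3}.
States satisfying AG EF (a → ¬d): {st0, st1, st2, st3}.
Every state reachable from st0 satisfies EF (a → ¬d).
st0 ∈ Sat(AG EF (a → ¬d)).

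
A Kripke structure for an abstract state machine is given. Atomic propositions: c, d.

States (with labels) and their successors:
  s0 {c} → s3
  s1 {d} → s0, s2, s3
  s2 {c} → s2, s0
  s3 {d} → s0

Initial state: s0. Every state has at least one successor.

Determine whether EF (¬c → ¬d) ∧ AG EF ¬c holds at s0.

Holds

States satisfying ¬c → ¬d: {s0, s2}.
States satisfying EF (¬c → ¬d): {s0, s1, s2, s3}.
States satisfying EF ¬c: {s0, s1, s2, s3}.
States satisfying AG EF ¬c: {s0, s1, s2, s3}.
States satisfying EF (¬c → ¬d) ∧ AG EF ¬c: {s0, s1, s2, s3}.
s0 ∈ Sat(EF (¬c → ¬d) ∧ AG EF ¬c).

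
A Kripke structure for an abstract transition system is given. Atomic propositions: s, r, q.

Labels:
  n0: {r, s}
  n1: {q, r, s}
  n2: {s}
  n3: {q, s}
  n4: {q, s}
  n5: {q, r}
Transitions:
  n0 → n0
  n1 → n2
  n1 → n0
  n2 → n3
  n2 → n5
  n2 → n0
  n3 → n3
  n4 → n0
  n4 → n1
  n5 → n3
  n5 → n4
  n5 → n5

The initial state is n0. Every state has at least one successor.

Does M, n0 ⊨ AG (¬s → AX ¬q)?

States satisfying ¬s → AX ¬q: {n0, n1, n2, n3, n4}.
States satisfying AG (¬s → AX ¬q): {n0, n3}.
Every state reachable from n0 satisfies ¬s → AX ¬q.
n0 ∈ Sat(AG (¬s → AX ¬q)).

Holds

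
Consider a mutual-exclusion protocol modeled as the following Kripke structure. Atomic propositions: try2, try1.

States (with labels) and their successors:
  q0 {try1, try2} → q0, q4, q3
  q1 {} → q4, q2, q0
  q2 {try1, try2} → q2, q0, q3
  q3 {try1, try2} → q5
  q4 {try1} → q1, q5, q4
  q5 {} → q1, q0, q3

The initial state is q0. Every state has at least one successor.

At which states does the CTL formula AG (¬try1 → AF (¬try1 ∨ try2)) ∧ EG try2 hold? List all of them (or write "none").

{q0, q2}

States satisfying ¬try1 → AF (¬try1 ∨ try2): {q0, q1, q2, q3, q4, q5}.
States satisfying AG (¬try1 → AF (¬try1 ∨ try2)): {q0, q1, q2, q3, q4, q5}.
States satisfying try2: {q0, q2, q3}.
States satisfying EG try2: {q0, q2}.
States satisfying AG (¬try1 → AF (¬try1 ∨ try2)) ∧ EG try2: {q0, q2}.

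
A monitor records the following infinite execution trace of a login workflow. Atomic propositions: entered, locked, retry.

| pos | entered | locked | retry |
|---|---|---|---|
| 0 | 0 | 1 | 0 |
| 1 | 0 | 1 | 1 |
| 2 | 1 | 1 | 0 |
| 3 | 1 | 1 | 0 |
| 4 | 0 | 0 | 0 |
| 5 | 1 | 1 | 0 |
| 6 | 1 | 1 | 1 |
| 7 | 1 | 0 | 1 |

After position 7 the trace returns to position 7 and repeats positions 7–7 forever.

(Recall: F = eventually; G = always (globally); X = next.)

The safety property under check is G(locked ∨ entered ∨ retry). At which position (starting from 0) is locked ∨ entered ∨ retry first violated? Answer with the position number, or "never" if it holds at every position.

4

Check locked ∨ entered ∨ retry at each position in order: 0 ✓, 1 ✓, 2 ✓, 3 ✓.
At position 4 the labels are {}, so locked ∨ entered ∨ retry is false there. This is the first violation.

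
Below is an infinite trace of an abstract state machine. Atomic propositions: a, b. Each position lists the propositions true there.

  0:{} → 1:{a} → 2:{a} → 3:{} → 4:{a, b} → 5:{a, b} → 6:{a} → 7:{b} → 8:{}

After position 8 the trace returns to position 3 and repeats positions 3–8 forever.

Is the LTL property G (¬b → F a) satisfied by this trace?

Satisfied

¬b → F a holds at every position 0..8, and those are all positions ever visited, so G (¬b → F a) holds.
Positions where ¬b holds: 0, 1, 2, 3, 6, 8.
Check F a at each: 0→ok, 1→ok, 2→ok, 3→ok, 6→ok, 8→ok.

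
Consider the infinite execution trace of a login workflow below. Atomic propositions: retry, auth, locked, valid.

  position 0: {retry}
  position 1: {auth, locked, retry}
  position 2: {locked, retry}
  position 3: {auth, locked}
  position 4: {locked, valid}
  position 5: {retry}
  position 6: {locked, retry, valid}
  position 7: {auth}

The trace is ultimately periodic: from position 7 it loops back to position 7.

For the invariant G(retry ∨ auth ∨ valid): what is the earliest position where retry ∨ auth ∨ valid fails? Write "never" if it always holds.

never

retry ∨ auth ∨ valid holds at every position 0..7, and those are all the positions the trace ever visits, so the invariant G(retry ∨ auth ∨ valid) is never violated.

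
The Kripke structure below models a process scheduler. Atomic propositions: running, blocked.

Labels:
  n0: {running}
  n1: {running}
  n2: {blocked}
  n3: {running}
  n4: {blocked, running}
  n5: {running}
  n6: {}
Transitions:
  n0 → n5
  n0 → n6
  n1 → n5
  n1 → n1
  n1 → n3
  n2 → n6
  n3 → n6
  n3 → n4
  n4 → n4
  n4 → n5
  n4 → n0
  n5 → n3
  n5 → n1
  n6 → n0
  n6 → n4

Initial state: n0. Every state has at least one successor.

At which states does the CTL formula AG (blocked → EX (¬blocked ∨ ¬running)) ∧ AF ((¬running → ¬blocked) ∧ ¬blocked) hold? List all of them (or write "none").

States satisfying blocked → EX (¬blocked ∨ ¬running): {n0, n1, n2, n3, n4, n5, n6}.
States satisfying AG (blocked → EX (¬blocked ∨ ¬running)): {n0, n1, n2, n3, n4, n5, n6}.
States satisfying (¬running → ¬blocked) ∧ ¬blocked: {n0, n1, n3, n5, n6}.
States satisfying AF ((¬running → ¬blocked) ∧ ¬blocked): {n0, n1, n2, n3, n5, n6}.
States satisfying AG (blocked → EX (¬blocked ∨ ¬running)) ∧ AF ((¬running → ¬blocked) ∧ ¬blocked): {n0, n1, n2, n3, n5, n6}.

{n0, n1, n2, n3, n5, n6}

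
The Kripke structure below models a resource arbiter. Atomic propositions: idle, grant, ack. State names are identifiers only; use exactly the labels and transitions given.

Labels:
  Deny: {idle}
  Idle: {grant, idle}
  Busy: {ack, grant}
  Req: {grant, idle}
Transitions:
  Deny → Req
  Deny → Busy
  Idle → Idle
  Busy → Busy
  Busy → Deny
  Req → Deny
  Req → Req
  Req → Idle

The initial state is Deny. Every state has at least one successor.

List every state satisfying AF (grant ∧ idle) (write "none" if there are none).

{Idle, Req}

States satisfying grant ∧ idle: {Idle, Req}.
States satisfying AF (grant ∧ idle): {Idle, Req}.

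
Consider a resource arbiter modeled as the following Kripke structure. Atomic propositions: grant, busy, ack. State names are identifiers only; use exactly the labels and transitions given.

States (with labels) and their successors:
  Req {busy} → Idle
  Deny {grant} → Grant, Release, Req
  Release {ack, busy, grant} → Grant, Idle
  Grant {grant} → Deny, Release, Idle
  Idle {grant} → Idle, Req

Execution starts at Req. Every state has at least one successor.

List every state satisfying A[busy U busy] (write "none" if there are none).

{Req, Release}

States satisfying busy: {Req, Release}.
States satisfying A[busy U busy]: {Req, Release}.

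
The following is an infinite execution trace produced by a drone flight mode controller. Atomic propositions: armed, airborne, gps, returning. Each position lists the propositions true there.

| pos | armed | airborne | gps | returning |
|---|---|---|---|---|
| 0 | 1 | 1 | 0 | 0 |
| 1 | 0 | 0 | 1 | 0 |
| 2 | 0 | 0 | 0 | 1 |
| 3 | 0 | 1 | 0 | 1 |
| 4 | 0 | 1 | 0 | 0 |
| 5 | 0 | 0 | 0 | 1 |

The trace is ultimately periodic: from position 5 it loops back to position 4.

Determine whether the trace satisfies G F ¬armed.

Satisfied

F ¬armed holds at every position 0..5, and those are all positions ever visited, so G F ¬armed holds.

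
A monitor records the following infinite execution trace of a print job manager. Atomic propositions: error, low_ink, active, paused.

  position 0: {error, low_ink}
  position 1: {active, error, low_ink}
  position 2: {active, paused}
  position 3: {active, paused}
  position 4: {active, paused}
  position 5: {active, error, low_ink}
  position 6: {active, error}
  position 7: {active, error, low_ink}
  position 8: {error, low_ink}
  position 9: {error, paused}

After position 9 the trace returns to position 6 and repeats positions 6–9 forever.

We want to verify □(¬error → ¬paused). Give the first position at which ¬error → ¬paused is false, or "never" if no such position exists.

Check ¬error → ¬paused at each position in order: 0 ✓, 1 ✓.
At position 2 the labels are {active, paused}, so ¬error → ¬paused is false there. This is the first violation.

2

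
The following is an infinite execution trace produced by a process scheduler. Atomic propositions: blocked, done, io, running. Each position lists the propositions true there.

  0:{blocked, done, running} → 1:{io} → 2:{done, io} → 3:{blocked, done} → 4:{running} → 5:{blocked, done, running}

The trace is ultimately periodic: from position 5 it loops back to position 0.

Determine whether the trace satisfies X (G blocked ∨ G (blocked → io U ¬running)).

The position after 0 is 1; G blocked ∨ G (blocked → io U ¬running) is false there.

Does not hold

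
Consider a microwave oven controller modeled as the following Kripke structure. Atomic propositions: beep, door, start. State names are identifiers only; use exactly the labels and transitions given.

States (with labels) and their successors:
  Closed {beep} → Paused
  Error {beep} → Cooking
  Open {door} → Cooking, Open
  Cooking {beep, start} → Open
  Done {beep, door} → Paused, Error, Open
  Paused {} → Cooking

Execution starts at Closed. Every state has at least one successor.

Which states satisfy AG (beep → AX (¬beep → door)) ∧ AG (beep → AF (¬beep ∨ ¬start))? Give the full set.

States satisfying beep → AX (¬beep → door): {Error, Open, Cooking, Paused}.
States satisfying AG (beep → AX (¬beep → door)): {Error, Open, Cooking, Paused}.
States satisfying beep → AF (¬beep ∨ ¬start): {Closed, Error, Open, Cooking, Done, Paused}.
States satisfying AG (beep → AF (¬beep ∨ ¬start)): {Closed, Error, Open, Cooking, Done, Paused}.
States satisfying AG (beep → AX (¬beep → door)) ∧ AG (beep → AF (¬beep ∨ ¬start)): {Error, Open, Cooking, Paused}.

{Error, Open, Cooking, Paused}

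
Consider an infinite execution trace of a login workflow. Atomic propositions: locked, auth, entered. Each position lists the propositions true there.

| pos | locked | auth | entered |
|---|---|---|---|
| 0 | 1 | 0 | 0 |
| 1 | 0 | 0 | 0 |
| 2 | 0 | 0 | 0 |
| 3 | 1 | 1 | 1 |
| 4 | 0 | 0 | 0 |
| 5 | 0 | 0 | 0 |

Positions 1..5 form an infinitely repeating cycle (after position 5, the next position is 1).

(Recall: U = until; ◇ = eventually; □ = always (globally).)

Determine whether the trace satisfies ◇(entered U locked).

entered U locked holds at position 0, which is reachable from 0, so ◇(entered U locked) holds.

Yes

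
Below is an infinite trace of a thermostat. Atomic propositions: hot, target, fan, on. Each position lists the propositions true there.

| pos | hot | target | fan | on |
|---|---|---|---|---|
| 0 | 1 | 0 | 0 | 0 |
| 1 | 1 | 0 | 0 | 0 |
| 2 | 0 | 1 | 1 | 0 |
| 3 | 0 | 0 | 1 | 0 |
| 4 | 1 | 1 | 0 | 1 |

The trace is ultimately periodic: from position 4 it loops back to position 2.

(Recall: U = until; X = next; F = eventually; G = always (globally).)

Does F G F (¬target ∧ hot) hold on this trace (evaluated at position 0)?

G F (¬target ∧ hot) is false at every position 0..4, so it never becomes true and F G F (¬target ∧ hot) fails.

Violated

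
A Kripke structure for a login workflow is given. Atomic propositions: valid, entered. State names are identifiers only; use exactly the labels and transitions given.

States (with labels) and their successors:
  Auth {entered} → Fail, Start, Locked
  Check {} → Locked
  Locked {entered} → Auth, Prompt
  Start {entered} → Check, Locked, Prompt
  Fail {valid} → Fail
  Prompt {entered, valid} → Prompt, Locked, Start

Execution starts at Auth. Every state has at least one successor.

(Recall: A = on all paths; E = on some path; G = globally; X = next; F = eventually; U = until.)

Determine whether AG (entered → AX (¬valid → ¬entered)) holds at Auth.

States satisfying entered → AX (¬valid → ¬entered): {Check, Fail}.
States satisfying AG (entered → AX (¬valid → ¬entered)): {Fail}.
Auth is reachable from Auth and violates entered → AX (¬valid → ¬entered), so AG fails at Auth.
Auth ∉ Sat(AG (entered → AX (¬valid → ¬entered))).

Violated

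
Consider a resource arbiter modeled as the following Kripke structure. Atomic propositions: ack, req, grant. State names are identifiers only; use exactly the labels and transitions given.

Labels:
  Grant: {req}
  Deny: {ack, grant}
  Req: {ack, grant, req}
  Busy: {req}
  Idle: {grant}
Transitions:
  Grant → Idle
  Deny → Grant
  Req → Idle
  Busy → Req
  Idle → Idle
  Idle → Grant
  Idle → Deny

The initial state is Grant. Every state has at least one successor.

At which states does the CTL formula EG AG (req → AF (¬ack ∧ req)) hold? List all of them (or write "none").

{Grant, Deny, Idle}

States satisfying AG (req → AF (¬ack ∧ req)): {Grant, Deny, Idle}.
States satisfying EG AG (req → AF (¬ack ∧ req)): {Grant, Deny, Idle}.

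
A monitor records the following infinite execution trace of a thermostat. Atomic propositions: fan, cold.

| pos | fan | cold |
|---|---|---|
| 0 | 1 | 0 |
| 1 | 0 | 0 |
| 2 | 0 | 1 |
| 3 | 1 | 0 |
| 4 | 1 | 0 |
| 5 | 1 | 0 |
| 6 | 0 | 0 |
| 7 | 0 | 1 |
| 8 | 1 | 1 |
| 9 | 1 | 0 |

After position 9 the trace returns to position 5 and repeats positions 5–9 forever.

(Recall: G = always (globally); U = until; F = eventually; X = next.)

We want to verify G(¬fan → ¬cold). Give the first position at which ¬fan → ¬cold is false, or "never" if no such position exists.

Check ¬fan → ¬cold at each position in order: 0 ✓, 1 ✓.
At position 2 the labels are {cold}, so ¬fan → ¬cold is false there. This is the first violation.

2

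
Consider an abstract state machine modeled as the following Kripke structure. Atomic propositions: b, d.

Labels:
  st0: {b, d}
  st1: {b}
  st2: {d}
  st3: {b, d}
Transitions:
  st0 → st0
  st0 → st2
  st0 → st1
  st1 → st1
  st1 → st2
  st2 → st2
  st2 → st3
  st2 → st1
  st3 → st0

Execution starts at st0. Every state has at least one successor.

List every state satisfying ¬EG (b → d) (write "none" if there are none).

States satisfying b → d: {st0, st2, st3}.
States satisfying EG (b → d): {st0, st2, st3}.
States satisfying ¬EG (b → d): {st1}.

{st1}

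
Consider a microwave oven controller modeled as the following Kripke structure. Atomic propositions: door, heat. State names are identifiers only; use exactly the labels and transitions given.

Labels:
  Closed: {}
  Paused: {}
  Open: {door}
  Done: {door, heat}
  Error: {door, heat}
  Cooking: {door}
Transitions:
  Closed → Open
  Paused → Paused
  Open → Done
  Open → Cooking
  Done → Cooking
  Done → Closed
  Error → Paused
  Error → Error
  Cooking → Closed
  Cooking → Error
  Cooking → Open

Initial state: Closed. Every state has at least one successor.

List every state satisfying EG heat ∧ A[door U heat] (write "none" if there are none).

States satisfying heat: {Done, Error}.
States satisfying EG heat: {Error}.
States satisfying door: {Open, Done, Error, Cooking}.
States satisfying A[door U heat]: {Done, Error}.
States satisfying EG heat ∧ A[door U heat]: {Error}.

{Error}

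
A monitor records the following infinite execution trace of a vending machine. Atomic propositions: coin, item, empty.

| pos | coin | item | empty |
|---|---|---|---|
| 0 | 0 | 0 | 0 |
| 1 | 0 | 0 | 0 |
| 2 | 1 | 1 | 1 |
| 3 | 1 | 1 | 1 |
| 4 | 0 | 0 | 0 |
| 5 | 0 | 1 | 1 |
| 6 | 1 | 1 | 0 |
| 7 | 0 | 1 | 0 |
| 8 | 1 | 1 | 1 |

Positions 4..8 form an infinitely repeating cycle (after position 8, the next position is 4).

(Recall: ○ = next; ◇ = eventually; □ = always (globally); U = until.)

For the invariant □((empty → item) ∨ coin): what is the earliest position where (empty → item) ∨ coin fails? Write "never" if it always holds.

(empty → item) ∨ coin holds at every position 0..8, and those are all the positions the trace ever visits, so the invariant □((empty → item) ∨ coin) is never violated.

never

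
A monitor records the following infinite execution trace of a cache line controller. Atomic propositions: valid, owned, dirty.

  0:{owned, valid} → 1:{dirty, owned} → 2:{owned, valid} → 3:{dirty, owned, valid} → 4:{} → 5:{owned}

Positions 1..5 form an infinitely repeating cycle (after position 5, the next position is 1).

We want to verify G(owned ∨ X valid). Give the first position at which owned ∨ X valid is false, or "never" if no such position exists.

4

Check owned ∨ X valid at each position in order: 0 ✓, 1 ✓, 2 ✓, 3 ✓.
At position 4 the labels are {} and the next position 5 has {owned}, so owned ∨ X valid is false there. This is the first violation.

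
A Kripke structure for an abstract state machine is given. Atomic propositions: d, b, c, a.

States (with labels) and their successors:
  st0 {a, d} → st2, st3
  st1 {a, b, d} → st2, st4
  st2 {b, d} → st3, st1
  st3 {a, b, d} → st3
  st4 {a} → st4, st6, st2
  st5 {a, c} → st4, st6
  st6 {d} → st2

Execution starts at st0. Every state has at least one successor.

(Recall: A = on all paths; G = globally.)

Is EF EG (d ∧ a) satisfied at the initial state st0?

Holds

States satisfying EG (d ∧ a): {st0, st3}.
States satisfying EF EG (d ∧ a): {st0, st1, st2, st3, st4, st5, st6}.
Some path from st0 reaches a state where EG (d ∧ a) holds.
st0 ∈ Sat(EF EG (d ∧ a)).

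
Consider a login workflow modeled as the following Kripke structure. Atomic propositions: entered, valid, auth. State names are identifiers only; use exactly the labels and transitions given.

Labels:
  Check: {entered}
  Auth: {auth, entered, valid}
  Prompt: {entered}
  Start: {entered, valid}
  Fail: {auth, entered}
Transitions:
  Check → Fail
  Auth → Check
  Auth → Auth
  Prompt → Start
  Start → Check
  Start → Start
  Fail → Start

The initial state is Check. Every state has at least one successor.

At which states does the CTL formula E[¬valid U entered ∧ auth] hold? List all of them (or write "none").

States satisfying ¬valid: {Check, Prompt, Fail}.
States satisfying entered ∧ auth: {Auth, Fail}.
States satisfying E[¬valid U entered ∧ auth]: {Check, Auth, Fail}.

{Check, Auth, Fail}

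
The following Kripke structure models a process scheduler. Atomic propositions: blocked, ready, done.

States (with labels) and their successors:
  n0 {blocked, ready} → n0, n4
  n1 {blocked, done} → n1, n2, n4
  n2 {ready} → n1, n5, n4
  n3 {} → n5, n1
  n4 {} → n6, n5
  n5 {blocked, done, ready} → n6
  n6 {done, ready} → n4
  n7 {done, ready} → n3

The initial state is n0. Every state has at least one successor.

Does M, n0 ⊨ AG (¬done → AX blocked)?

States satisfying ¬done → AX blocked: {n1, n3, n5, n6, n7}.
States satisfying AG (¬done → AX blocked): ∅.
n0 is reachable from n0 and violates ¬done → AX blocked, so AG fails at n0.
n0 ∉ Sat(AG (¬done → AX blocked)).

Violated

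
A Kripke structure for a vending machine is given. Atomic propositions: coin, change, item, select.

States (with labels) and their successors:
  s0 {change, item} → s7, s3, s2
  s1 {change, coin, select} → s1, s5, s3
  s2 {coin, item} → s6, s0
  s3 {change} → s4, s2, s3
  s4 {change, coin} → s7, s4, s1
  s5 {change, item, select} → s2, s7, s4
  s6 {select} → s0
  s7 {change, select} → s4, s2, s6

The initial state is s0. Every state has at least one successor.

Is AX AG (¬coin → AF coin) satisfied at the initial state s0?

No

States satisfying AG (¬coin → AF coin): ∅.
States satisfying AX AG (¬coin → AF coin): ∅.
s0 ∉ Sat(AX AG (¬coin → AF coin)).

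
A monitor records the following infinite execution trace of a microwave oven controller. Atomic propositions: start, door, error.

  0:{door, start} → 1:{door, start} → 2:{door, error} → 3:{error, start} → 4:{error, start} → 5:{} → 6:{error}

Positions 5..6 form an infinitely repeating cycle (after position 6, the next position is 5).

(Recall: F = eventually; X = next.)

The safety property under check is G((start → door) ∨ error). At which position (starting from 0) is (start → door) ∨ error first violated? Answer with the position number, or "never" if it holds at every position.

(start → door) ∨ error holds at every position 0..6, and those are all the positions the trace ever visits, so the invariant G((start → door) ∨ error) is never violated.

never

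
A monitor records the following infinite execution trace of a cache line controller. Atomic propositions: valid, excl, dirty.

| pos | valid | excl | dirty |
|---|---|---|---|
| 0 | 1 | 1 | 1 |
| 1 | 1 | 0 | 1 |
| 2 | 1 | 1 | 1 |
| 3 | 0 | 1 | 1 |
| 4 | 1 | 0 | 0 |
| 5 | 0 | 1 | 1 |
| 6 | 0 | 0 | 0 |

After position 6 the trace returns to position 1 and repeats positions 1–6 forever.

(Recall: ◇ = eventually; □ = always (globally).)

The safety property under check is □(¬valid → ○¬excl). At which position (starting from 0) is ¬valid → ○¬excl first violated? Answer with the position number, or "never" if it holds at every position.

¬valid → ○¬excl holds at every position 0..6, and those are all the positions the trace ever visits, so the invariant □(¬valid → ○¬excl) is never violated.

never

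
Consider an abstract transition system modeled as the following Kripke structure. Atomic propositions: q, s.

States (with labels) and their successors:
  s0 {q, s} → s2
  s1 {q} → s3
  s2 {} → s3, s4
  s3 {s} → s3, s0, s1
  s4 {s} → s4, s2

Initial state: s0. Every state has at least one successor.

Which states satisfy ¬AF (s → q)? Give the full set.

States satisfying s → q: {s0, s1, s2}.
States satisfying AF (s → q): {s0, s1, s2}.
States satisfying ¬AF (s → q): {s3, s4}.

{s3, s4}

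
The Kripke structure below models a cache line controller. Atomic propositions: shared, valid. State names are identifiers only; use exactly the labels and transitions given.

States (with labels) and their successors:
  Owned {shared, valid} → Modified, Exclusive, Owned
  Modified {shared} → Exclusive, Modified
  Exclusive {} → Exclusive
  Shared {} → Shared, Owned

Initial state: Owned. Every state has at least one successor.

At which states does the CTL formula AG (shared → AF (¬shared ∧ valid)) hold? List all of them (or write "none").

{Exclusive}

States satisfying shared → AF (¬shared ∧ valid): {Exclusive, Shared}.
States satisfying AG (shared → AF (¬shared ∧ valid)): {Exclusive}.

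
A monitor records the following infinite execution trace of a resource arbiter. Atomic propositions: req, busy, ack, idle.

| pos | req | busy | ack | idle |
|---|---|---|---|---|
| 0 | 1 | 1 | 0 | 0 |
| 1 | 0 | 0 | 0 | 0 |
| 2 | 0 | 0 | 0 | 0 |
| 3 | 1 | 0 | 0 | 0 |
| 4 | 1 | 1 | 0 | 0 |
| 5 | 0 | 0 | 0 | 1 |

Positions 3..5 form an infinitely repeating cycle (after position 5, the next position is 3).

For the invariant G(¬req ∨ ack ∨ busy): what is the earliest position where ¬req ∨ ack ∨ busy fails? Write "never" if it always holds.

3

Check ¬req ∨ ack ∨ busy at each position in order: 0 ✓, 1 ✓, 2 ✓.
At position 3 the labels are {req}, so ¬req ∨ ack ∨ busy is false there. This is the first violation.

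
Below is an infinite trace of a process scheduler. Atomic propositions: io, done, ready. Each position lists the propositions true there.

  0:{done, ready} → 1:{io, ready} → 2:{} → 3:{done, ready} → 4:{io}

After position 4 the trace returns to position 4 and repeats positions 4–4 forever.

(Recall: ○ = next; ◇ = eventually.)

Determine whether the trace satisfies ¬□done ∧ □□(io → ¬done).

□(io → ¬done) holds at every position 0..4, and those are all positions ever visited, so □□(io → ¬done) holds.
At position 0: ¬□done is true; □□(io → ¬done) is true; so ¬□done ∧ □□(io → ¬done) is true.

Yes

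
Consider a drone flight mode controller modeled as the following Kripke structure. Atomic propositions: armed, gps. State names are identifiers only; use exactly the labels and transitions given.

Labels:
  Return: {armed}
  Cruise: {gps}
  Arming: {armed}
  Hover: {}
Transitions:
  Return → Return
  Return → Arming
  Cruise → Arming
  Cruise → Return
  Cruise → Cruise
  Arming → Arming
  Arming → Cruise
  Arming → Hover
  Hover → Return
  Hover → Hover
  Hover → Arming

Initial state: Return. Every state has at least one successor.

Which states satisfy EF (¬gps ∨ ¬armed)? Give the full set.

{Return, Cruise, Arming, Hover}

States satisfying ¬gps ∨ ¬armed: {Return, Cruise, Arming, Hover}.
States satisfying EF (¬gps ∨ ¬armed): {Return, Cruise, Arming, Hover}.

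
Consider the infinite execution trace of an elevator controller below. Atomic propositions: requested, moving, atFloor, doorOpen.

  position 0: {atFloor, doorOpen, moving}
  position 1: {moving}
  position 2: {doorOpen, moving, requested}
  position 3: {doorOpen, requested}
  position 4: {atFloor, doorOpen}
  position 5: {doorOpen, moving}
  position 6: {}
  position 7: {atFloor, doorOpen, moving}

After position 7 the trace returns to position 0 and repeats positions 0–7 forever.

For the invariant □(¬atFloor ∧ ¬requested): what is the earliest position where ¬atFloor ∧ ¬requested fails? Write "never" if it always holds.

At position 0 the labels are {atFloor, doorOpen, moving}, so ¬atFloor ∧ ¬requested is false there. This is the first violation.

0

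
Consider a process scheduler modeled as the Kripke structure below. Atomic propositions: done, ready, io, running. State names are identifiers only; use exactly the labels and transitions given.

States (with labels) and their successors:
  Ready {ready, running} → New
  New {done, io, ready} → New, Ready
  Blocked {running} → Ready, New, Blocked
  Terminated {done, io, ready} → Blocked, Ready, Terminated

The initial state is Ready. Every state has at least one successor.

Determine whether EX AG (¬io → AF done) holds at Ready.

States satisfying AG (¬io → AF done): {Ready, New}.
States satisfying EX AG (¬io → AF done): {Ready, New, Blocked, Terminated}.
Ready ∈ Sat(EX AG (¬io → AF done)).

Holds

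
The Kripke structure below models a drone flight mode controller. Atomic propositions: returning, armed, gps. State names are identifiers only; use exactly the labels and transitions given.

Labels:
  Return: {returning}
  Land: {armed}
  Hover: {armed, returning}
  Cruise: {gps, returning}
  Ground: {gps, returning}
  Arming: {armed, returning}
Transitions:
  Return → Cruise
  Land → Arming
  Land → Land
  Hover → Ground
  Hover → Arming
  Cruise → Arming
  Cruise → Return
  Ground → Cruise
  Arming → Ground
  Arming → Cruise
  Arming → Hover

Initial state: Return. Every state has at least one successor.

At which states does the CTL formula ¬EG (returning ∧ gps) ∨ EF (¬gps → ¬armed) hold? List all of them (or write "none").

States satisfying returning ∧ gps: {Cruise, Ground}.
States satisfying EG (returning ∧ gps): ∅.
States satisfying ¬EG (returning ∧ gps): {Return, Land, Hover, Cruise, Ground, Arming}.
States satisfying ¬gps → ¬armed: {Return, Cruise, Ground}.
States satisfying EF (¬gps → ¬armed): {Return, Land, Hover, Cruise, Ground, Arming}.
States satisfying ¬EG (returning ∧ gps) ∨ EF (¬gps → ¬armed): {Return, Land, Hover, Cruise, Ground, Arming}.

{Return, Land, Hover, Cruise, Ground, Arming}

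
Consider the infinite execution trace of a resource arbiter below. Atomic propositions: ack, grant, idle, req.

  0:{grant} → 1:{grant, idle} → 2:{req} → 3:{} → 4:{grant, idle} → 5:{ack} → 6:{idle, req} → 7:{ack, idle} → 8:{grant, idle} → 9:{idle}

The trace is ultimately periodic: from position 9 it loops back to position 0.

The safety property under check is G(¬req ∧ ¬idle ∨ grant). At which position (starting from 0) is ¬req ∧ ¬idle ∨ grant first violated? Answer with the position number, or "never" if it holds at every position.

2

Check ¬req ∧ ¬idle ∨ grant at each position in order: 0 ✓, 1 ✓.
At position 2 the labels are {req}, so ¬req ∧ ¬idle ∨ grant is false there. This is the first violation.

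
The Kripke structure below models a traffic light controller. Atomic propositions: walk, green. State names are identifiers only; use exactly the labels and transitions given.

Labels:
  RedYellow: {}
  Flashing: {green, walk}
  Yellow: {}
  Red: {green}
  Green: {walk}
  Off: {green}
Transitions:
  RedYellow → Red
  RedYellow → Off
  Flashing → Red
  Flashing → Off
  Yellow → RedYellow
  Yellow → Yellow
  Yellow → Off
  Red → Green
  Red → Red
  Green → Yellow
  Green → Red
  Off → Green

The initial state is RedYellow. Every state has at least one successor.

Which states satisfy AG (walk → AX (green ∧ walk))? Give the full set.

none

States satisfying walk → AX (green ∧ walk): {RedYellow, Yellow, Red, Off}.
States satisfying AG (walk → AX (green ∧ walk)): ∅.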